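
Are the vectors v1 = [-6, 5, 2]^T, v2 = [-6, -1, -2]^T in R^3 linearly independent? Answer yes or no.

yes

Form the matrix with these vectors as rows and row reduce.
R2 ← R2 − R1: [0, -6, -4]
2 nonzero rows, so the 2 vectors span a space of dimension 2.
Since 2 = 2, the vectors are linearly independent.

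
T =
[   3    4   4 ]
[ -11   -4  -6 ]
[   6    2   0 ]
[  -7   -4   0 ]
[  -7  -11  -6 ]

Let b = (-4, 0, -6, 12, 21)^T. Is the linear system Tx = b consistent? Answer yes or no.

yes

Row reduce the augmented matrix [T | b].
R2 ← R2 + (11/3)·R1: [0, 32/3, 26/3, -44/3]
R3 ← R3 − (2)·R1: [0, -6, -8, 2]
R4 ← R4 + (7/3)·R1: [0, 16/3, 28/3, 8/3]
R5 ← R5 + (7/3)·R1: [0, -5/3, 10/3, 35/3]
R3 ← R3 + (9/16)·R2: [0, 0, -25/8, -25/4]
R4 ← R4 − (1/2)·R2: [0, 0, 5, 10]
R5 ← R5 + (5/32)·R2: [0, 0, 75/16, 75/8]
R4 ← R4 + (8/5)·R3: [0, 0, 0, 0]
R5 ← R5 + (3/2)·R3: [0, 0, 0, 0]
The echelon form has 3 nonzero rows, and every pivot lies in the first 3 columns, so rank(T) = rank([T|b]) = 3.
The system is consistent.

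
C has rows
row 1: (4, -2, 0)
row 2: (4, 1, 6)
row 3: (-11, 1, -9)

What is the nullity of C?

1

Row reduce to echelon form.
R2 ← R2 − R1: [0, 3, 6]
R3 ← R3 + (11/4)·R1: [0, -9/2, -9]
R3 ← R3 + (3/2)·R2: [0, 0, 0]
2 nonzero rows, so rank(C) = 2.
C has 3 columns; by rank–nullity, nullity = 3 − 2 = 1.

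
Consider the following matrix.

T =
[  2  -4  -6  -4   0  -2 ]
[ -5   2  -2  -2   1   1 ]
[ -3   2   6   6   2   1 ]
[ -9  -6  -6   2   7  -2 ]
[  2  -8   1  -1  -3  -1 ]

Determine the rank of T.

5

Row reduce to echelon form.
R2 ← R2 + (5/2)·R1: [0, -8, -17, -12, 1, -4]
R3 ← R3 + (3/2)·R1: [0, -4, -3, 0, 2, -2]
R4 ← R4 + (9/2)·R1: [0, -24, -33, -16, 7, -11]
R5 ← R5 − R1: [0, -4, 7, 3, -3, 1]
R3 ← R3 − (1/2)·R2: [0, 0, 11/2, 6, 3/2, 0]
R4 ← R4 − (3)·R2: [0, 0, 18, 20, 4, 1]
R5 ← R5 − (1/2)·R2: [0, 0, 31/2, 9, -7/2, 3]
R4 ← R4 − (36/11)·R3: [0, 0, 0, 4/11, -10/11, 1]
R5 ← R5 − (31/11)·R3: [0, 0, 0, -87/11, -85/11, 3]
R5 ← R5 + (87/4)·R4: [0, 0, 0, 0, -55/2, 99/4]
Echelon form has 5 nonzero rows, so rank(T) = 5.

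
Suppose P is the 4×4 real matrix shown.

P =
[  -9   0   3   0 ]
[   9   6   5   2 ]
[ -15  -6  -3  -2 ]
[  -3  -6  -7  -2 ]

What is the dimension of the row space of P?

2

Row reduce to echelon form.
R2 ← R2 + R1: [0, 6, 8, 2]
R3 ← R3 − (5/3)·R1: [0, -6, -8, -2]
R4 ← R4 − (1/3)·R1: [0, -6, -8, -2]
R3 ← R3 + R2: [0, 0, 0, 0]
R4 ← R4 + R2: [0, 0, 0, 0]
Echelon form has 2 nonzero rows, so rank(P) = 2.
The row space has dimension equal to the rank: 2.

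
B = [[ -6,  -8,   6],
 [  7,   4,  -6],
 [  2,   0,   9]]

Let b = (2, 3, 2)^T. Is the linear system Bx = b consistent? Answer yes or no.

yes

Row reduce the augmented matrix [B | b].
R2 ← R2 + (7/6)·R1: [0, -16/3, 1, 16/3]
R3 ← R3 + (1/3)·R1: [0, -8/3, 11, 8/3]
R3 ← R3 − (1/2)·R2: [0, 0, 21/2, 0]
The echelon form has 3 nonzero rows, and every pivot lies in the first 3 columns, so rank(B) = rank([B|b]) = 3.
The system is consistent.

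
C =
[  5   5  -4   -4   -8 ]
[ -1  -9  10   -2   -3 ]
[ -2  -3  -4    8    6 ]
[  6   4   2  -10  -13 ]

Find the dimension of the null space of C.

Row reduce to echelon form.
R2 ← R2 + (1/5)·R1: [0, -8, 46/5, -14/5, -23/5]
R3 ← R3 + (2/5)·R1: [0, -1, -28/5, 32/5, 14/5]
R4 ← R4 − (6/5)·R1: [0, -2, 34/5, -26/5, -17/5]
R3 ← R3 − (1/8)·R2: [0, 0, -27/4, 27/4, 27/8]
R4 ← R4 − (1/4)·R2: [0, 0, 9/2, -9/2, -9/4]
R4 ← R4 + (2/3)·R3: [0, 0, 0, 0, 0]
3 nonzero rows, so rank(C) = 3.
C has 5 columns; by rank–nullity, nullity = 5 − 3 = 2.

2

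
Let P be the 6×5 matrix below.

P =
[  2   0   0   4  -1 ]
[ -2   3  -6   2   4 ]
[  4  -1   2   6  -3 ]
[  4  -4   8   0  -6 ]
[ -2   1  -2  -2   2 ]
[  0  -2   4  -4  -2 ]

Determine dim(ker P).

3

Row reduce to echelon form.
R2 ← R2 + R1: [0, 3, -6, 6, 3]
R3 ← R3 − (2)·R1: [0, -1, 2, -2, -1]
R4 ← R4 − (2)·R1: [0, -4, 8, -8, -4]
R5 ← R5 + R1: [0, 1, -2, 2, 1]
R3 ← R3 + (1/3)·R2: [0, 0, 0, 0, 0]
R4 ← R4 + (4/3)·R2: [0, 0, 0, 0, 0]
R5 ← R5 − (1/3)·R2: [0, 0, 0, 0, 0]
R6 ← R6 + (2/3)·R2: [0, 0, 0, 0, 0]
2 nonzero rows, so rank(P) = 2.
P has 5 columns; by rank–nullity, nullity = 5 − 2 = 3.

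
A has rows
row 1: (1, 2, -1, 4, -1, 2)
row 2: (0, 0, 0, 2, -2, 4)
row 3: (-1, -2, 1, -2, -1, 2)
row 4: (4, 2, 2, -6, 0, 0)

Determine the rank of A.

Row reduce to echelon form.
R3 ← R3 + R1: [0, 0, 0, 2, -2, 4]
R4 ← R4 − (4)·R1: [0, -6, 6, -22, 4, -8]
Swap R2 ↔ R4
R4 ← R4 − R3: [0, 0, 0, 0, 0, 0]
Echelon form has 3 nonzero rows, so rank(A) = 3.

3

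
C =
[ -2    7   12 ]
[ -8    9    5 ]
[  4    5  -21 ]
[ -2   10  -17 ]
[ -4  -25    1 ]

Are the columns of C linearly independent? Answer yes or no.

Row reduce C to echelon form.
R2 ← R2 − (4)·R1: [0, -19, -43]
R3 ← R3 + (2)·R1: [0, 19, 3]
R4 ← R4 − R1: [0, 3, -29]
R5 ← R5 − (2)·R1: [0, -39, -23]
R3 ← R3 + R2: [0, 0, -40]
R4 ← R4 + (3/19)·R2: [0, 0, -680/19]
R5 ← R5 − (39/19)·R2: [0, 0, 1240/19]
R4 ← R4 − (17/19)·R3: [0, 0, 0]
R5 ← R5 + (31/19)·R3: [0, 0, 0]
3 pivots among 3 columns.
Every column is a pivot column, so the columns are linearly independent.

yes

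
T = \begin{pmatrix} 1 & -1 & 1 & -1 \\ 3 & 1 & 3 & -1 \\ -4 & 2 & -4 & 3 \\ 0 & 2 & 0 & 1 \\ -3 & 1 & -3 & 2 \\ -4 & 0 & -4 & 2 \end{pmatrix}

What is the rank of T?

Row reduce to echelon form.
R2 ← R2 − (3)·R1: [0, 4, 0, 2]
R3 ← R3 + (4)·R1: [0, -2, 0, -1]
R5 ← R5 + (3)·R1: [0, -2, 0, -1]
R6 ← R6 + (4)·R1: [0, -4, 0, -2]
R3 ← R3 + (1/2)·R2: [0, 0, 0, 0]
R4 ← R4 − (1/2)·R2: [0, 0, 0, 0]
R5 ← R5 + (1/2)·R2: [0, 0, 0, 0]
R6 ← R6 + R2: [0, 0, 0, 0]
Echelon form has 2 nonzero rows, so rank(T) = 2.

2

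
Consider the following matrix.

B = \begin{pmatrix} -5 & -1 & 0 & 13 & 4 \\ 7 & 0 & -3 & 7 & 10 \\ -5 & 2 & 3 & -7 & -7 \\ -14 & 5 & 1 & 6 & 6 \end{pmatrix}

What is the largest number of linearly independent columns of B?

Row reduce to echelon form.
R2 ← R2 + (7/5)·R1: [0, -7/5, -3, 126/5, 78/5]
R3 ← R3 − R1: [0, 3, 3, -20, -11]
R4 ← R4 − (14/5)·R1: [0, 39/5, 1, -152/5, -26/5]
R3 ← R3 + (15/7)·R2: [0, 0, -24/7, 34, 157/7]
R4 ← R4 + (39/7)·R2: [0, 0, -110/7, 110, 572/7]
R4 ← R4 − (55/12)·R3: [0, 0, 0, -275/6, -253/12]
Echelon form has 4 nonzero rows, so rank(B) = 4.
The rank gives the maximum number of linearly independent columns: 4.

4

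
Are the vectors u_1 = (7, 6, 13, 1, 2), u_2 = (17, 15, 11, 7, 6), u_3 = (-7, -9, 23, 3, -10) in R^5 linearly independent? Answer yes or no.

Form the matrix with these vectors as rows and row reduce.
R2 ← R2 − (17/7)·R1: [0, 3/7, -144/7, 32/7, 8/7]
R3 ← R3 + R1: [0, -3, 36, 4, -8]
R3 ← R3 + (7)·R2: [0, 0, -108, 36, 0]
3 nonzero rows, so the 3 vectors span a space of dimension 3.
Since 3 = 3, the vectors are linearly independent.

yes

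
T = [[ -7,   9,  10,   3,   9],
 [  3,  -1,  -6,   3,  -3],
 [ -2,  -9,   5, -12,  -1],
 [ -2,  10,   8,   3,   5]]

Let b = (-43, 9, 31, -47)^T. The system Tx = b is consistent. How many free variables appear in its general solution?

2

Row reduce the augmented matrix [T | b].
R2 ← R2 + (3/7)·R1: [0, 20/7, -12/7, 30/7, 6/7, -66/7]
R3 ← R3 − (2/7)·R1: [0, -81/7, 15/7, -90/7, -25/7, 303/7]
R4 ← R4 − (2/7)·R1: [0, 52/7, 36/7, 15/7, 17/7, -243/7]
R3 ← R3 + (81/20)·R2: [0, 0, -24/5, 9/2, -1/10, 51/10]
R4 ← R4 − (13/5)·R2: [0, 0, 48/5, -9, 1/5, -51/5]
R4 ← R4 + (2)·R3: [0, 0, 0, 0, 0, 0]
The echelon form has 3 nonzero rows, and every pivot lies in the first 5 columns, so rank(T) = rank([T|b]) = 3.
The system is consistent.
Free variables = (unknowns) − (rank) = 5 − 3 = 2.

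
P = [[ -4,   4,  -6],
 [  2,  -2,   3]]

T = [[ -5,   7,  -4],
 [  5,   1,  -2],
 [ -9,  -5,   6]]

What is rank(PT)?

1

First compute PT:
[[ 94,   6, -28],
 [-47,  -3,  14]]
Now row reduce the product.
R2 ← R2 + (1/2)·R1: [0, 0, 0]
1 nonzero row, so rank(PT) = 1.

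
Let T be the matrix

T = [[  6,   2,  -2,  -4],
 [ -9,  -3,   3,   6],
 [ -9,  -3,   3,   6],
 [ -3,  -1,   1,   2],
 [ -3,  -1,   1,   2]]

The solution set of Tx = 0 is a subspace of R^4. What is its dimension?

3

Row reduce to echelon form.
R2 ← R2 + (3/2)·R1: [0, 0, 0, 0]
R3 ← R3 + (3/2)·R1: [0, 0, 0, 0]
R4 ← R4 + (1/2)·R1: [0, 0, 0, 0]
R5 ← R5 + (1/2)·R1: [0, 0, 0, 0]
1 nonzero row, so rank(T) = 1.
T has 4 columns; by rank–nullity, nullity = 4 − 1 = 3.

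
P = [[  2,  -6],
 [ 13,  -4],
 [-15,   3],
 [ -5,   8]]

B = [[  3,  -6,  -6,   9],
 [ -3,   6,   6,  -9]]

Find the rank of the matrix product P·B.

1

First compute PB:
[[ 24, -48, -48,  72],
 [ 51, -102, -102, 153],
 [-54, 108, 108, -162],
 [-39,  78,  78, -117]]
Now row reduce the product.
R2 ← R2 − (17/8)·R1: [0, 0, 0, 0]
R3 ← R3 + (9/4)·R1: [0, 0, 0, 0]
R4 ← R4 + (13/8)·R1: [0, 0, 0, 0]
1 nonzero row, so rank(PB) = 1.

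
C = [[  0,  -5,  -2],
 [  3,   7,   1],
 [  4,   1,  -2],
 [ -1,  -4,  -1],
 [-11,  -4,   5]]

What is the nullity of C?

Row reduce to echelon form.
Swap R1 ↔ R2
R3 ← R3 − (4/3)·R1: [0, -25/3, -10/3]
R4 ← R4 + (1/3)·R1: [0, -5/3, -2/3]
R5 ← R5 + (11/3)·R1: [0, 65/3, 26/3]
R3 ← R3 − (5/3)·R2: [0, 0, 0]
R4 ← R4 − (1/3)·R2: [0, 0, 0]
R5 ← R5 + (13/3)·R2: [0, 0, 0]
2 nonzero rows, so rank(C) = 2.
C has 3 columns; by rank–nullity, nullity = 3 − 2 = 1.

1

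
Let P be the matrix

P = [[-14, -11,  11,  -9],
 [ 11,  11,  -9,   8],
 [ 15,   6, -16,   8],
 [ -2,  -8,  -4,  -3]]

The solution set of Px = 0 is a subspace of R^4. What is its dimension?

1

Row reduce to echelon form.
R2 ← R2 + (11/14)·R1: [0, 33/14, -5/14, 13/14]
R3 ← R3 + (15/14)·R1: [0, -81/14, -59/14, -23/14]
R4 ← R4 − (1/7)·R1: [0, -45/7, -39/7, -12/7]
R3 ← R3 + (27/11)·R2: [0, 0, -56/11, 7/11]
R4 ← R4 + (30/11)·R2: [0, 0, -72/11, 9/11]
R4 ← R4 − (9/7)·R3: [0, 0, 0, 0]
3 nonzero rows, so rank(P) = 3.
P has 4 columns; by rank–nullity, nullity = 4 − 3 = 1.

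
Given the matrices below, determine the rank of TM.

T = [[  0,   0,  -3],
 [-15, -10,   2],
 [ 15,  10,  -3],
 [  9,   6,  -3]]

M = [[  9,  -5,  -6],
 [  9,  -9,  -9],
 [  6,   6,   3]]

First compute TM:
[[-18, -18,  -9],
 [-213, 177, 186],
 [207, -183, -189],
 [117, -117, -117]]
Now row reduce the product.
R2 ← R2 − (71/6)·R1: [0, 390, 585/2]
R3 ← R3 + (23/2)·R1: [0, -390, -585/2]
R4 ← R4 + (13/2)·R1: [0, -234, -351/2]
R3 ← R3 + R2: [0, 0, 0]
R4 ← R4 + (3/5)·R2: [0, 0, 0]
2 nonzero rows, so rank(TM) = 2.

2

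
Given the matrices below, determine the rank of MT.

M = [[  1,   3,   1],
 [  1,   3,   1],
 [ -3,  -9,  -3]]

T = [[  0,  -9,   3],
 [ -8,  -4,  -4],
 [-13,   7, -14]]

First compute MT:
[[-37, -14, -23],
 [-37, -14, -23],
 [111,  42,  69]]
Now row reduce the product.
R2 ← R2 − R1: [0, 0, 0]
R3 ← R3 + (3)·R1: [0, 0, 0]
1 nonzero row, so rank(MT) = 1.

1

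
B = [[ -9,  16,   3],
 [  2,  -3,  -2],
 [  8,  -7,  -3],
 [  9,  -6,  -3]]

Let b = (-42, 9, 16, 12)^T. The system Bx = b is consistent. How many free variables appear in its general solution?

0

Row reduce the augmented matrix [B | b].
R2 ← R2 + (2/9)·R1: [0, 5/9, -4/3, -1/3]
R3 ← R3 + (8/9)·R1: [0, 65/9, -1/3, -64/3]
R4 ← R4 + R1: [0, 10, 0, -30]
R3 ← R3 − (13)·R2: [0, 0, 17, -17]
R4 ← R4 − (18)·R2: [0, 0, 24, -24]
R4 ← R4 − (24/17)·R3: [0, 0, 0, 0]
The echelon form has 3 nonzero rows, and every pivot lies in the first 3 columns, so rank(B) = rank([B|b]) = 3.
The system is consistent.
Free variables = (unknowns) − (rank) = 3 − 3 = 0.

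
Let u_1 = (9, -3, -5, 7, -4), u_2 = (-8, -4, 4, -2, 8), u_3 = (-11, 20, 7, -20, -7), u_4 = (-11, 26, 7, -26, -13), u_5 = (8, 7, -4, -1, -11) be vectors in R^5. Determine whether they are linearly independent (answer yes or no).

Form the matrix with these vectors as rows and row reduce.
R2 ← R2 + (8/9)·R1: [0, -20/3, -4/9, 38/9, 40/9]
R3 ← R3 + (11/9)·R1: [0, 49/3, 8/9, -103/9, -107/9]
R4 ← R4 + (11/9)·R1: [0, 67/3, 8/9, -157/9, -161/9]
R5 ← R5 − (8/9)·R1: [0, 29/3, 4/9, -65/9, -67/9]
R3 ← R3 + (49/20)·R2: [0, 0, -1/5, -11/10, -1]
R4 ← R4 + (67/20)·R2: [0, 0, -3/5, -33/10, -3]
R5 ← R5 + (29/20)·R2: [0, 0, -1/5, -11/10, -1]
R4 ← R4 − (3)·R3: [0, 0, 0, 0, 0]
R5 ← R5 − R3: [0, 0, 0, 0, 0]
3 nonzero rows, so the 5 vectors span a space of dimension 3.
Since 3 < 5, the vectors are linearly dependent.

no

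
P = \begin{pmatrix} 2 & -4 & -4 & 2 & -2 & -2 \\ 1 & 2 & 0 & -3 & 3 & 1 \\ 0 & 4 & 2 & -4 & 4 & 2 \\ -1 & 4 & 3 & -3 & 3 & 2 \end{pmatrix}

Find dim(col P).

2

Row reduce to echelon form.
R2 ← R2 − (1/2)·R1: [0, 4, 2, -4, 4, 2]
R4 ← R4 + (1/2)·R1: [0, 2, 1, -2, 2, 1]
R3 ← R3 − R2: [0, 0, 0, 0, 0, 0]
R4 ← R4 − (1/2)·R2: [0, 0, 0, 0, 0, 0]
Echelon form has 2 nonzero rows, so rank(P) = 2.
The column space has dimension equal to the rank: 2.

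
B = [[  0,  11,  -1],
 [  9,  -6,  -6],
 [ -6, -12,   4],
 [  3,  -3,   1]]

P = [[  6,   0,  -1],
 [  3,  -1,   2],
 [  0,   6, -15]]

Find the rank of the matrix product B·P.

2

First compute BP:
[[ 33, -17,  37],
 [ 36, -30,  69],
 [-72,  36, -78],
 [  9,   9, -24]]
Now row reduce the product.
R2 ← R2 − (12/11)·R1: [0, -126/11, 315/11]
R3 ← R3 + (24/11)·R1: [0, -12/11, 30/11]
R4 ← R4 − (3/11)·R1: [0, 150/11, -375/11]
R3 ← R3 − (2/21)·R2: [0, 0, 0]
R4 ← R4 + (25/21)·R2: [0, 0, 0]
2 nonzero rows, so rank(BP) = 2.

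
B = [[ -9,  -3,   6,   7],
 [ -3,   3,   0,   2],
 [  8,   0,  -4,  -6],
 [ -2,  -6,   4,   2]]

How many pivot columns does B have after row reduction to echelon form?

Row reduce to echelon form.
R2 ← R2 − (1/3)·R1: [0, 4, -2, -1/3]
R3 ← R3 + (8/9)·R1: [0, -8/3, 4/3, 2/9]
R4 ← R4 − (2/9)·R1: [0, -16/3, 8/3, 4/9]
R3 ← R3 + (2/3)·R2: [0, 0, 0, 0]
R4 ← R4 + (4/3)·R2: [0, 0, 0, 0]
Echelon form has 2 nonzero rows, so rank(B) = 2.
Each nonzero row contributes one pivot column: 2 pivot columns.

2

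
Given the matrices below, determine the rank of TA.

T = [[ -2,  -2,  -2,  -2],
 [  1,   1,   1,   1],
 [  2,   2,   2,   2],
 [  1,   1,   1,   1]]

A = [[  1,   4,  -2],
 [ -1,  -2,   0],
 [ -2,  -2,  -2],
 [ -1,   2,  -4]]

First compute TA:
[[  6,  -4,  16],
 [ -3,   2,  -8],
 [ -6,   4, -16],
 [ -3,   2,  -8]]
Now row reduce the product.
R2 ← R2 + (1/2)·R1: [0, 0, 0]
R3 ← R3 + R1: [0, 0, 0]
R4 ← R4 + (1/2)·R1: [0, 0, 0]
1 nonzero row, so rank(TA) = 1.

1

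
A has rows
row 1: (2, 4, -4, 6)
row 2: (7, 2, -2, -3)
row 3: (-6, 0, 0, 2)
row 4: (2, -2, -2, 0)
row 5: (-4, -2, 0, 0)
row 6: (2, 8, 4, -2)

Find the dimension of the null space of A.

0

Row reduce to echelon form.
R2 ← R2 − (7/2)·R1: [0, -12, 12, -24]
R3 ← R3 + (3)·R1: [0, 12, -12, 20]
R4 ← R4 − R1: [0, -6, 2, -6]
R5 ← R5 + (2)·R1: [0, 6, -8, 12]
R6 ← R6 − R1: [0, 4, 8, -8]
R3 ← R3 + R2: [0, 0, 0, -4]
R4 ← R4 − (1/2)·R2: [0, 0, -4, 6]
R5 ← R5 + (1/2)·R2: [0, 0, -2, 0]
R6 ← R6 + (1/3)·R2: [0, 0, 12, -16]
Swap R3 ↔ R4
R5 ← R5 − (1/2)·R3: [0, 0, 0, -3]
R6 ← R6 + (3)·R3: [0, 0, 0, 2]
R5 ← R5 − (3/4)·R4: [0, 0, 0, 0]
R6 ← R6 + (1/2)·R4: [0, 0, 0, 0]
4 nonzero rows, so rank(A) = 4.
A has 4 columns; by rank–nullity, nullity = 4 − 4 = 0.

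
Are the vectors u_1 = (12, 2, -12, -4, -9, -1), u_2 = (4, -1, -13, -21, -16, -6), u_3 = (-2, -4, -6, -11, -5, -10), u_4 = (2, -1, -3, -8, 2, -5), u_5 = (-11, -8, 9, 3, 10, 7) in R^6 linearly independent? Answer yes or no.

Form the matrix with these vectors as rows and row reduce.
R2 ← R2 − (1/3)·R1: [0, -5/3, -9, -59/3, -13, -17/3]
R3 ← R3 + (1/6)·R1: [0, -11/3, -8, -35/3, -13/2, -61/6]
R4 ← R4 − (1/6)·R1: [0, -4/3, -1, -22/3, 7/2, -29/6]
R5 ← R5 + (11/12)·R1: [0, -37/6, -2, -2/3, 7/4, 73/12]
R3 ← R3 − (11/5)·R2: [0, 0, 59/5, 158/5, 221/10, 23/10]
R4 ← R4 − (4/5)·R2: [0, 0, 31/5, 42/5, 139/10, -3/10]
R5 ← R5 − (37/10)·R2: [0, 0, 313/10, 721/10, 997/20, 541/20]
R4 ← R4 − (31/59)·R3: [0, 0, 0, -484/59, 135/59, -89/59]
R5 ← R5 − (313/118)·R3: [0, 0, 0, -1383/118, -1035/118, 1236/59]
R5 ← R5 − (1383/968)·R4: [0, 0, 0, 0, -11655/968, 22365/968]
5 nonzero rows, so the 5 vectors span a space of dimension 5.
Since 5 = 5, the vectors are linearly independent.

yes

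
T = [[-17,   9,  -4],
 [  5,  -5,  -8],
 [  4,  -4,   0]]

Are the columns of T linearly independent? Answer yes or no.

yes

Row reduce T to echelon form.
R2 ← R2 + (5/17)·R1: [0, -40/17, -156/17]
R3 ← R3 + (4/17)·R1: [0, -32/17, -16/17]
R3 ← R3 − (4/5)·R2: [0, 0, 32/5]
3 pivots among 3 columns.
Every column is a pivot column, so the columns are linearly independent.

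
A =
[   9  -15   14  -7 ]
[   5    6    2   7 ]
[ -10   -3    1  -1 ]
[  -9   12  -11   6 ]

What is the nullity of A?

1

Row reduce to echelon form.
R2 ← R2 − (5/9)·R1: [0, 43/3, -52/9, 98/9]
R3 ← R3 + (10/9)·R1: [0, -59/3, 149/9, -79/9]
R4 ← R4 + R1: [0, -3, 3, -1]
R3 ← R3 + (59/43)·R2: [0, 0, 371/43, 265/43]
R4 ← R4 + (9/43)·R2: [0, 0, 77/43, 55/43]
R4 ← R4 − (11/53)·R3: [0, 0, 0, 0]
3 nonzero rows, so rank(A) = 3.
A has 4 columns; by rank–nullity, nullity = 4 − 3 = 1.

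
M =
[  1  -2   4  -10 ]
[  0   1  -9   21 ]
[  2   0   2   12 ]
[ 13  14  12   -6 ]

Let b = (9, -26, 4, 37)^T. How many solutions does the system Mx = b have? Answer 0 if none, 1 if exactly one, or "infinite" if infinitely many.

1

Row reduce the augmented matrix [M | b].
R3 ← R3 − (2)·R1: [0, 4, -6, 32, -14]
R4 ← R4 − (13)·R1: [0, 40, -40, 124, -80]
R3 ← R3 − (4)·R2: [0, 0, 30, -52, 90]
R4 ← R4 − (40)·R2: [0, 0, 320, -716, 960]
R4 ← R4 − (32/3)·R3: [0, 0, 0, -484/3, 0]
The echelon form has 4 nonzero rows, and every pivot lies in the first 4 columns, so rank(M) = rank([M|b]) = 4.
The system is consistent.
rank = 4 = number of unknowns, so the solution is unique.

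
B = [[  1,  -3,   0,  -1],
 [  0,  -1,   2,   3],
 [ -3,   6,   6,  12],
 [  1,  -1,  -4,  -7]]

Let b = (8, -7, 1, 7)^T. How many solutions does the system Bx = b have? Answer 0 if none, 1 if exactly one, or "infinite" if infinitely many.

Row reduce the augmented matrix [B | b].
R3 ← R3 + (3)·R1: [0, -3, 6, 9, 25]
R4 ← R4 − R1: [0, 2, -4, -6, -1]
R3 ← R3 − (3)·R2: [0, 0, 0, 0, 46]
R4 ← R4 + (2)·R2: [0, 0, 0, 0, -15]
R4 ← R4 + (15/46)·R3: [0, 0, 0, 0, 0]
The echelon form has 3 nonzero rows; the last pivot sits in the augmented column, so rank(B) = 2 but rank([B|b]) = 3.
Since the ranks differ, the system is inconsistent.
It has no solutions.

0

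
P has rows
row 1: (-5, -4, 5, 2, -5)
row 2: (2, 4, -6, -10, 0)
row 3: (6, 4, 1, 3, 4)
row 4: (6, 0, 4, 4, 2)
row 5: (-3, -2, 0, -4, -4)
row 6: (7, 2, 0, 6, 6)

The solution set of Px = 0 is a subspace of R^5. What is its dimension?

Row reduce to echelon form.
R2 ← R2 + (2/5)·R1: [0, 12/5, -4, -46/5, -2]
R3 ← R3 + (6/5)·R1: [0, -4/5, 7, 27/5, -2]
R4 ← R4 + (6/5)·R1: [0, -24/5, 10, 32/5, -4]
R5 ← R5 − (3/5)·R1: [0, 2/5, -3, -26/5, -1]
R6 ← R6 + (7/5)·R1: [0, -18/5, 7, 44/5, -1]
R3 ← R3 + (1/3)·R2: [0, 0, 17/3, 7/3, -8/3]
R4 ← R4 + (2)·R2: [0, 0, 2, -12, -8]
R5 ← R5 − (1/6)·R2: [0, 0, -7/3, -11/3, -2/3]
R6 ← R6 + (3/2)·R2: [0, 0, 1, -5, -4]
R4 ← R4 − (6/17)·R3: [0, 0, 0, -218/17, -120/17]
R5 ← R5 + (7/17)·R3: [0, 0, 0, -46/17, -30/17]
R6 ← R6 − (3/17)·R3: [0, 0, 0, -92/17, -60/17]
R5 ← R5 − (23/109)·R4: [0, 0, 0, 0, -30/109]
R6 ← R6 − (46/109)·R4: [0, 0, 0, 0, -60/109]
R6 ← R6 − (2)·R5: [0, 0, 0, 0, 0]
5 nonzero rows, so rank(P) = 5.
P has 5 columns; by rank–nullity, nullity = 5 − 5 = 0.

0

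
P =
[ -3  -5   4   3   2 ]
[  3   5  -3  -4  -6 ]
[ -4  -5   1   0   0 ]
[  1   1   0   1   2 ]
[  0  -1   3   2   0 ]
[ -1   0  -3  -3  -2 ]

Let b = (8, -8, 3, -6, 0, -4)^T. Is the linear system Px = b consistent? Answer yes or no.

Row reduce the augmented matrix [P | b].
R2 ← R2 + R1: [0, 0, 1, -1, -4, 0]
R3 ← R3 − (4/3)·R1: [0, 5/3, -13/3, -4, -8/3, -23/3]
R4 ← R4 + (1/3)·R1: [0, -2/3, 4/3, 2, 8/3, -10/3]
R6 ← R6 − (1/3)·R1: [0, 5/3, -13/3, -4, -8/3, -20/3]
Swap R2 ↔ R3
R4 ← R4 + (2/5)·R2: [0, 0, -2/5, 2/5, 8/5, -32/5]
R5 ← R5 + (3/5)·R2: [0, 0, 2/5, -2/5, -8/5, -23/5]
R6 ← R6 − R2: [0, 0, 0, 0, 0, 1]
R4 ← R4 + (2/5)·R3: [0, 0, 0, 0, 0, -32/5]
R5 ← R5 − (2/5)·R3: [0, 0, 0, 0, 0, -23/5]
R5 ← R5 − (23/32)·R4: [0, 0, 0, 0, 0, 0]
R6 ← R6 + (5/32)·R4: [0, 0, 0, 0, 0, 0]
The echelon form has 4 nonzero rows; the last pivot sits in the augmented column, so rank(P) = 3 but rank([P|b]) = 4.
Since the ranks differ, the system is inconsistent.

no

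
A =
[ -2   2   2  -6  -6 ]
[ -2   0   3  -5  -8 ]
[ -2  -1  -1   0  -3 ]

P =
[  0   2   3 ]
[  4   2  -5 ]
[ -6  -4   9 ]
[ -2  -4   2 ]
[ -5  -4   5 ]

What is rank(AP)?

First compute AP:
[[ 38,  40, -40],
 [ 32,  36, -29],
 [ 17,  10, -25]]
Now row reduce the product.
R2 ← R2 − (16/19)·R1: [0, 44/19, 89/19]
R3 ← R3 − (17/38)·R1: [0, -150/19, -135/19]
R3 ← R3 + (75/22)·R2: [0, 0, 195/22]
3 nonzero rows, so rank(AP) = 3.

3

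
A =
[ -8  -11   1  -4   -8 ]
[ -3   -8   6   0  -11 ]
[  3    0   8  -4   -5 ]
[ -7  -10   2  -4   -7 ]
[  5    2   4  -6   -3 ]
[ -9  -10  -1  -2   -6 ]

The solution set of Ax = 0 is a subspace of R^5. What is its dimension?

Row reduce to echelon form.
R2 ← R2 − (3/8)·R1: [0, -31/8, 45/8, 3/2, -8]
R3 ← R3 + (3/8)·R1: [0, -33/8, 67/8, -11/2, -8]
R4 ← R4 − (7/8)·R1: [0, -3/8, 9/8, -1/2, 0]
R5 ← R5 + (5/8)·R1: [0, -39/8, 37/8, -17/2, -8]
R6 ← R6 − (9/8)·R1: [0, 19/8, -17/8, 5/2, 3]
R3 ← R3 − (33/31)·R2: [0, 0, 74/31, -220/31, 16/31]
R4 ← R4 − (3/31)·R2: [0, 0, 18/31, -20/31, 24/31]
R5 ← R5 − (39/31)·R2: [0, 0, -76/31, -322/31, 64/31]
R6 ← R6 + (19/31)·R2: [0, 0, 41/31, 106/31, -59/31]
R4 ← R4 − (9/37)·R3: [0, 0, 0, 40/37, 24/37]
R5 ← R5 + (38/37)·R3: [0, 0, 0, -654/37, 96/37]
R6 ← R6 − (41/74)·R3: [0, 0, 0, 272/37, -81/37]
R5 ← R5 + (327/20)·R4: [0, 0, 0, 0, 66/5]
R6 ← R6 − (34/5)·R4: [0, 0, 0, 0, -33/5]
R6 ← R6 + (1/2)·R5: [0, 0, 0, 0, 0]
5 nonzero rows, so rank(A) = 5.
A has 5 columns; by rank–nullity, nullity = 5 − 5 = 0.

0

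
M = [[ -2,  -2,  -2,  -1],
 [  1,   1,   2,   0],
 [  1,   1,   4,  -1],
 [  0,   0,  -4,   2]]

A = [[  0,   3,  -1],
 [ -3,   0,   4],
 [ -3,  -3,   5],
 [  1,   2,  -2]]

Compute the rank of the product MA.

2

First compute MA:
[[ 11,  -2, -14],
 [ -9,  -3,  13],
 [-16, -11,  25],
 [ 14,  16, -24]]
Now row reduce the product.
R2 ← R2 + (9/11)·R1: [0, -51/11, 17/11]
R3 ← R3 + (16/11)·R1: [0, -153/11, 51/11]
R4 ← R4 − (14/11)·R1: [0, 204/11, -68/11]
R3 ← R3 − (3)·R2: [0, 0, 0]
R4 ← R4 + (4)·R2: [0, 0, 0]
2 nonzero rows, so rank(MA) = 2.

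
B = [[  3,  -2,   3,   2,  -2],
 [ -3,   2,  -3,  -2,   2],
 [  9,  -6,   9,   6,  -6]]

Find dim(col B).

1

Row reduce to echelon form.
R2 ← R2 + R1: [0, 0, 0, 0, 0]
R3 ← R3 − (3)·R1: [0, 0, 0, 0, 0]
Echelon form has 1 nonzero row, so rank(B) = 1.
The column space has dimension equal to the rank: 1.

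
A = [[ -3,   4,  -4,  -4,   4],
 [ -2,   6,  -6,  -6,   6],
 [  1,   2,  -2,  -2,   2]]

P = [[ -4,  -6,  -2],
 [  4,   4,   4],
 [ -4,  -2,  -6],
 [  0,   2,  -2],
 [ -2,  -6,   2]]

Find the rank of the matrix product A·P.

First compute AP:
[[ 36,  10,  62],
 [ 44,   0,  88],
 [  8, -10,  26]]
Now row reduce the product.
R2 ← R2 − (11/9)·R1: [0, -110/9, 110/9]
R3 ← R3 − (2/9)·R1: [0, -110/9, 110/9]
R3 ← R3 − R2: [0, 0, 0]
2 nonzero rows, so rank(AP) = 2.

2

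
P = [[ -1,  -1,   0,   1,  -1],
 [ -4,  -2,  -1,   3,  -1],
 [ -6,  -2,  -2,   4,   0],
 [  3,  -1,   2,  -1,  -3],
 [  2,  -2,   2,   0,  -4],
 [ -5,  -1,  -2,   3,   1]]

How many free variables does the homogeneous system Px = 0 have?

Row reduce to echelon form.
R2 ← R2 − (4)·R1: [0, 2, -1, -1, 3]
R3 ← R3 − (6)·R1: [0, 4, -2, -2, 6]
R4 ← R4 + (3)·R1: [0, -4, 2, 2, -6]
R5 ← R5 + (2)·R1: [0, -4, 2, 2, -6]
R6 ← R6 − (5)·R1: [0, 4, -2, -2, 6]
R3 ← R3 − (2)·R2: [0, 0, 0, 0, 0]
R4 ← R4 + (2)·R2: [0, 0, 0, 0, 0]
R5 ← R5 + (2)·R2: [0, 0, 0, 0, 0]
R6 ← R6 − (2)·R2: [0, 0, 0, 0, 0]
2 nonzero rows, so rank(P) = 2.
P has 5 columns; by rank–nullity, nullity = 5 − 2 = 3.

3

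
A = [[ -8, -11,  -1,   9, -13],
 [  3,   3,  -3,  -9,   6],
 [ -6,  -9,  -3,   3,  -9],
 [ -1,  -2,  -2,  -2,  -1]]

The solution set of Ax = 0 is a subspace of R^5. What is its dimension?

Row reduce to echelon form.
R2 ← R2 + (3/8)·R1: [0, -9/8, -27/8, -45/8, 9/8]
R3 ← R3 − (3/4)·R1: [0, -3/4, -9/4, -15/4, 3/4]
R4 ← R4 − (1/8)·R1: [0, -5/8, -15/8, -25/8, 5/8]
R3 ← R3 − (2/3)·R2: [0, 0, 0, 0, 0]
R4 ← R4 − (5/9)·R2: [0, 0, 0, 0, 0]
2 nonzero rows, so rank(A) = 2.
A has 5 columns; by rank–nullity, nullity = 5 − 2 = 3.

3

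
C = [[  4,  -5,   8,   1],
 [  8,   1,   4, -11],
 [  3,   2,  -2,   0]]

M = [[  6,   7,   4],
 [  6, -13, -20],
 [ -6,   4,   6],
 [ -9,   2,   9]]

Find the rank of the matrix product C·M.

First compute CM:
[[-63, 127, 173],
 [129,  37, -63],
 [ 42, -13, -40]]
Now row reduce the product.
R2 ← R2 + (43/21)·R1: [0, 6238/21, 6116/21]
R3 ← R3 + (2/3)·R1: [0, 215/3, 226/3]
R3 ← R3 − (1505/6238)·R2: [0, 0, 15808/3119]
3 nonzero rows, so rank(CM) = 3.

3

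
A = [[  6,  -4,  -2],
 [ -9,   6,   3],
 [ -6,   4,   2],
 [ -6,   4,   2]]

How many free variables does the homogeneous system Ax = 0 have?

Row reduce to echelon form.
R2 ← R2 + (3/2)·R1: [0, 0, 0]
R3 ← R3 + R1: [0, 0, 0]
R4 ← R4 + R1: [0, 0, 0]
1 nonzero row, so rank(A) = 1.
A has 3 columns; by rank–nullity, nullity = 3 − 1 = 2.

2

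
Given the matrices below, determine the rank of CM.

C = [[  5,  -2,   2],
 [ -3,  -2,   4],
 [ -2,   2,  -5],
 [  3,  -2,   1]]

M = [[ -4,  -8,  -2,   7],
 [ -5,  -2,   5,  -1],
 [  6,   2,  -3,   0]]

First compute CM:
[[  2, -32, -26,  37],
 [ 46,  36, -16, -19],
 [-32,   2,  29, -16],
 [  4, -18, -19,  23]]
Now row reduce the product.
R2 ← R2 − (23)·R1: [0, 772, 582, -870]
R3 ← R3 + (16)·R1: [0, -510, -387, 576]
R4 ← R4 − (2)·R1: [0, 46, 33, -51]
R3 ← R3 + (255/386)·R2: [0, 0, -486/193, 243/193]
R4 ← R4 − (23/386)·R2: [0, 0, -324/193, 162/193]
R4 ← R4 − (2/3)·R3: [0, 0, 0, 0]
3 nonzero rows, so rank(CM) = 3.

3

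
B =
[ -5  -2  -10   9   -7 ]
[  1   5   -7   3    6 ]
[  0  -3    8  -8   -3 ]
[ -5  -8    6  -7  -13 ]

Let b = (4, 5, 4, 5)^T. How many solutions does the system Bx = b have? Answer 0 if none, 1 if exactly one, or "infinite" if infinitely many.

0

Row reduce the augmented matrix [B | b].
R2 ← R2 + (1/5)·R1: [0, 23/5, -9, 24/5, 23/5, 29/5]
R4 ← R4 − R1: [0, -6, 16, -16, -6, 1]
R3 ← R3 + (15/23)·R2: [0, 0, 49/23, -112/23, 0, 179/23]
R4 ← R4 + (30/23)·R2: [0, 0, 98/23, -224/23, 0, 197/23]
R4 ← R4 − (2)·R3: [0, 0, 0, 0, 0, -7]
The echelon form has 4 nonzero rows; the last pivot sits in the augmented column, so rank(B) = 3 but rank([B|b]) = 4.
Since the ranks differ, the system is inconsistent.
It has no solutions.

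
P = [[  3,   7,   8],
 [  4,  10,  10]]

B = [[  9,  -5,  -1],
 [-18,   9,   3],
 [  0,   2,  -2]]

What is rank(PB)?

2

First compute PB:
[[-99,  64,   2],
 [-144,  90,   6]]
Now row reduce the product.
R2 ← R2 − (16/11)·R1: [0, -34/11, 34/11]
2 nonzero rows, so rank(PB) = 2.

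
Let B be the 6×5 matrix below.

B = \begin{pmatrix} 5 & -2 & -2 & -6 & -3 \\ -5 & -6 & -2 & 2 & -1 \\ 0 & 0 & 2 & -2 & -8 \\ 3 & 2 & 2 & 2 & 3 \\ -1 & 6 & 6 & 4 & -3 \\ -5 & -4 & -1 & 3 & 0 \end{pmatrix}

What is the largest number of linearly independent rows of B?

Row reduce to echelon form.
R2 ← R2 + R1: [0, -8, -4, -4, -4]
R4 ← R4 − (3/5)·R1: [0, 16/5, 16/5, 28/5, 24/5]
R5 ← R5 + (1/5)·R1: [0, 28/5, 28/5, 14/5, -18/5]
R6 ← R6 + R1: [0, -6, -3, -3, -3]
R4 ← R4 + (2/5)·R2: [0, 0, 8/5, 4, 16/5]
R5 ← R5 + (7/10)·R2: [0, 0, 14/5, 0, -32/5]
R6 ← R6 − (3/4)·R2: [0, 0, 0, 0, 0]
R4 ← R4 − (4/5)·R3: [0, 0, 0, 28/5, 48/5]
R5 ← R5 − (7/5)·R3: [0, 0, 0, 14/5, 24/5]
R5 ← R5 − (1/2)·R4: [0, 0, 0, 0, 0]
Echelon form has 4 nonzero rows, so rank(B) = 4.
The rank gives the maximum number of linearly independent rows: 4.

4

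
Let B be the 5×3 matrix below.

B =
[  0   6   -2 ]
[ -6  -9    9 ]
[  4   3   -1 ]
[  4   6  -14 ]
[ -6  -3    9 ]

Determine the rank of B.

Row reduce to echelon form.
Swap R1 ↔ R2
R3 ← R3 + (2/3)·R1: [0, -3, 5]
R4 ← R4 + (2/3)·R1: [0, 0, -8]
R5 ← R5 − R1: [0, 6, 0]
R3 ← R3 + (1/2)·R2: [0, 0, 4]
R5 ← R5 − R2: [0, 0, 2]
R4 ← R4 + (2)·R3: [0, 0, 0]
R5 ← R5 − (1/2)·R3: [0, 0, 0]
Echelon form has 3 nonzero rows, so rank(B) = 3.

3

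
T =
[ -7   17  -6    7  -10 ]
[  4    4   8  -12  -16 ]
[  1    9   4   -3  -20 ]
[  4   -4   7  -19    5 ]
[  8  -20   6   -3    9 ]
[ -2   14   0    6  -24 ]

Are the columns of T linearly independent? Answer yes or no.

Row reduce T to echelon form.
R2 ← R2 + (4/7)·R1: [0, 96/7, 32/7, -8, -152/7]
R3 ← R3 + (1/7)·R1: [0, 80/7, 22/7, -2, -150/7]
R4 ← R4 + (4/7)·R1: [0, 40/7, 25/7, -15, -5/7]
R5 ← R5 + (8/7)·R1: [0, -4/7, -6/7, 5, -17/7]
R6 ← R6 − (2/7)·R1: [0, 64/7, 12/7, 4, -148/7]
R3 ← R3 − (5/6)·R2: [0, 0, -2/3, 14/3, -10/3]
R4 ← R4 − (5/12)·R2: [0, 0, 5/3, -35/3, 25/3]
R5 ← R5 + (1/24)·R2: [0, 0, -2/3, 14/3, -10/3]
R6 ← R6 − (2/3)·R2: [0, 0, -4/3, 28/3, -20/3]
R4 ← R4 + (5/2)·R3: [0, 0, 0, 0, 0]
R5 ← R5 − R3: [0, 0, 0, 0, 0]
R6 ← R6 − (2)·R3: [0, 0, 0, 0, 0]
3 pivots among 5 columns.
Only 3 < 5 pivot columns, so the columns are linearly dependent.

no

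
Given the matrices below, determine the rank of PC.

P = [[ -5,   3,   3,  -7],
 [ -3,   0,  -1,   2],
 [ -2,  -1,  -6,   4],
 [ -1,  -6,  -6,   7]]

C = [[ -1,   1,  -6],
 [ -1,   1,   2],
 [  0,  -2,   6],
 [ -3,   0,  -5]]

First compute PC:
[[ 23,  -8,  89],
 [ -3,  -1,   2],
 [ -9,   9, -46],
 [-14,   5, -77]]
Now row reduce the product.
R2 ← R2 + (3/23)·R1: [0, -47/23, 313/23]
R3 ← R3 + (9/23)·R1: [0, 135/23, -257/23]
R4 ← R4 + (14/23)·R1: [0, 3/23, -525/23]
R3 ← R3 + (135/47)·R2: [0, 0, 1312/47]
R4 ← R4 + (3/47)·R2: [0, 0, -1032/47]
R4 ← R4 + (129/164)·R3: [0, 0, 0]
3 nonzero rows, so rank(PC) = 3.

3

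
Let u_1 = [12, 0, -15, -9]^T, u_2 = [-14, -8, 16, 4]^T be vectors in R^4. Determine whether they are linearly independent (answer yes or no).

yes

Form the matrix with these vectors as rows and row reduce.
R2 ← R2 + (7/6)·R1: [0, -8, -3/2, -13/2]
2 nonzero rows, so the 2 vectors span a space of dimension 2.
Since 2 = 2, the vectors are linearly independent.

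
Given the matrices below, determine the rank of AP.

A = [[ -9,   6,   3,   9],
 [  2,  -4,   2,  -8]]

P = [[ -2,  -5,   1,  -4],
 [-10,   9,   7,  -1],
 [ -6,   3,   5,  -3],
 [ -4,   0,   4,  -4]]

2

First compute AP:
[[-96, 108,  84, -15],
 [ 56, -40, -48,  22]]
Now row reduce the product.
R2 ← R2 + (7/12)·R1: [0, 23, 1, 53/4]
2 nonzero rows, so rank(AP) = 2.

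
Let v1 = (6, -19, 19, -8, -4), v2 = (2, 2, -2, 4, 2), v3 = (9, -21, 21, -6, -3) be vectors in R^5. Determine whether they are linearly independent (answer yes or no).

no

Form the matrix with these vectors as rows and row reduce.
R2 ← R2 − (1/3)·R1: [0, 25/3, -25/3, 20/3, 10/3]
R3 ← R3 − (3/2)·R1: [0, 15/2, -15/2, 6, 3]
R3 ← R3 − (9/10)·R2: [0, 0, 0, 0, 0]
2 nonzero rows, so the 3 vectors span a space of dimension 2.
Since 2 < 3, the vectors are linearly dependent.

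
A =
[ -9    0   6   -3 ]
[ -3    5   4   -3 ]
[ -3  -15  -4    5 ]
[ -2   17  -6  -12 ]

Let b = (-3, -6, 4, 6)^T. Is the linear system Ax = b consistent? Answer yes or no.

no

Row reduce the augmented matrix [A | b].
R2 ← R2 − (1/3)·R1: [0, 5, 2, -2, -5]
R3 ← R3 − (1/3)·R1: [0, -15, -6, 6, 5]
R4 ← R4 − (2/9)·R1: [0, 17, -22/3, -34/3, 20/3]
R3 ← R3 + (3)·R2: [0, 0, 0, 0, -10]
R4 ← R4 − (17/5)·R2: [0, 0, -212/15, -68/15, 71/3]
Swap R3 ↔ R4
The echelon form has 4 nonzero rows; the last pivot sits in the augmented column, so rank(A) = 3 but rank([A|b]) = 4.
Since the ranks differ, the system is inconsistent.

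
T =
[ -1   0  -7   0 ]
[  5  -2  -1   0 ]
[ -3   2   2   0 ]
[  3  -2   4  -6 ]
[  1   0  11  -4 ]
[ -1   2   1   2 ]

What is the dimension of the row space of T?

Row reduce to echelon form.
R2 ← R2 + (5)·R1: [0, -2, -36, 0]
R3 ← R3 − (3)·R1: [0, 2, 23, 0]
R4 ← R4 + (3)·R1: [0, -2, -17, -6]
R5 ← R5 + R1: [0, 0, 4, -4]
R6 ← R6 − R1: [0, 2, 8, 2]
R3 ← R3 + R2: [0, 0, -13, 0]
R4 ← R4 − R2: [0, 0, 19, -6]
R6 ← R6 + R2: [0, 0, -28, 2]
R4 ← R4 + (19/13)·R3: [0, 0, 0, -6]
R5 ← R5 + (4/13)·R3: [0, 0, 0, -4]
R6 ← R6 − (28/13)·R3: [0, 0, 0, 2]
R5 ← R5 − (2/3)·R4: [0, 0, 0, 0]
R6 ← R6 + (1/3)·R4: [0, 0, 0, 0]
Echelon form has 4 nonzero rows, so rank(T) = 4.
The row space has dimension equal to the rank: 4.

4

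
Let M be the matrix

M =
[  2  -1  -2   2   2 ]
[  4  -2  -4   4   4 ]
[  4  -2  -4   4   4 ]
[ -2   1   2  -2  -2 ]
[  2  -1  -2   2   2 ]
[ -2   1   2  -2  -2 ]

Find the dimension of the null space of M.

Row reduce to echelon form.
R2 ← R2 − (2)·R1: [0, 0, 0, 0, 0]
R3 ← R3 − (2)·R1: [0, 0, 0, 0, 0]
R4 ← R4 + R1: [0, 0, 0, 0, 0]
R5 ← R5 − R1: [0, 0, 0, 0, 0]
R6 ← R6 + R1: [0, 0, 0, 0, 0]
1 nonzero row, so rank(M) = 1.
M has 5 columns; by rank–nullity, nullity = 5 − 1 = 4.

4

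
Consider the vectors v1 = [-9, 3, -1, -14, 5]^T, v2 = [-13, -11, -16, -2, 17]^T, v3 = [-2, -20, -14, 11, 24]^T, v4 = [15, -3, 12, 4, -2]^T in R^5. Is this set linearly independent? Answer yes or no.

Form the matrix with these vectors as rows and row reduce.
R2 ← R2 − (13/9)·R1: [0, -46/3, -131/9, 164/9, 88/9]
R3 ← R3 − (2/9)·R1: [0, -62/3, -124/9, 127/9, 206/9]
R4 ← R4 + (5/3)·R1: [0, 2, 31/3, -58/3, 19/3]
R3 ← R3 − (31/23)·R2: [0, 0, 403/69, -721/69, 670/69]
R4 ← R4 + (3/23)·R2: [0, 0, 194/23, -390/23, 175/23]
R4 ← R4 − (582/403)·R3: [0, 0, 0, -752/403, -2585/403]
4 nonzero rows, so the 4 vectors span a space of dimension 4.
Since 4 = 4, the vectors are linearly independent.

yes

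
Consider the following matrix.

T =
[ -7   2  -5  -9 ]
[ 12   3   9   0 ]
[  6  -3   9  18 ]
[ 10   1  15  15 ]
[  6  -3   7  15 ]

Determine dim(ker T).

1

Row reduce to echelon form.
R2 ← R2 + (12/7)·R1: [0, 45/7, 3/7, -108/7]
R3 ← R3 + (6/7)·R1: [0, -9/7, 33/7, 72/7]
R4 ← R4 + (10/7)·R1: [0, 27/7, 55/7, 15/7]
R5 ← R5 + (6/7)·R1: [0, -9/7, 19/7, 51/7]
R3 ← R3 + (1/5)·R2: [0, 0, 24/5, 36/5]
R4 ← R4 − (3/5)·R2: [0, 0, 38/5, 57/5]
R5 ← R5 + (1/5)·R2: [0, 0, 14/5, 21/5]
R4 ← R4 − (19/12)·R3: [0, 0, 0, 0]
R5 ← R5 − (7/12)·R3: [0, 0, 0, 0]
3 nonzero rows, so rank(T) = 3.
T has 4 columns; by rank–nullity, nullity = 4 − 3 = 1.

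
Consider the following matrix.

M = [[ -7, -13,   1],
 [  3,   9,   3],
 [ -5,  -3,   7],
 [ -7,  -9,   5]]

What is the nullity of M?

Row reduce to echelon form.
R2 ← R2 + (3/7)·R1: [0, 24/7, 24/7]
R3 ← R3 − (5/7)·R1: [0, 44/7, 44/7]
R4 ← R4 − R1: [0, 4, 4]
R3 ← R3 − (11/6)·R2: [0, 0, 0]
R4 ← R4 − (7/6)·R2: [0, 0, 0]
2 nonzero rows, so rank(M) = 2.
M has 3 columns; by rank–nullity, nullity = 3 − 2 = 1.

1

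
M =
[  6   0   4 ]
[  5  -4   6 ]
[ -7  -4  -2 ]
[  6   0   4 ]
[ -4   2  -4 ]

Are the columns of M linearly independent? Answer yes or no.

no

Row reduce M to echelon form.
R2 ← R2 − (5/6)·R1: [0, -4, 8/3]
R3 ← R3 + (7/6)·R1: [0, -4, 8/3]
R4 ← R4 − R1: [0, 0, 0]
R5 ← R5 + (2/3)·R1: [0, 2, -4/3]
R3 ← R3 − R2: [0, 0, 0]
R5 ← R5 + (1/2)·R2: [0, 0, 0]
2 pivots among 3 columns.
Only 2 < 3 pivot columns, so the columns are linearly dependent.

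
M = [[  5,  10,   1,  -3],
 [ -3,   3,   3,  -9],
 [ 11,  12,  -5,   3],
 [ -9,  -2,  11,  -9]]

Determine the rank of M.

3

Row reduce to echelon form.
R2 ← R2 + (3/5)·R1: [0, 9, 18/5, -54/5]
R3 ← R3 − (11/5)·R1: [0, -10, -36/5, 48/5]
R4 ← R4 + (9/5)·R1: [0, 16, 64/5, -72/5]
R3 ← R3 + (10/9)·R2: [0, 0, -16/5, -12/5]
R4 ← R4 − (16/9)·R2: [0, 0, 32/5, 24/5]
R4 ← R4 + (2)·R3: [0, 0, 0, 0]
Echelon form has 3 nonzero rows, so rank(M) = 3.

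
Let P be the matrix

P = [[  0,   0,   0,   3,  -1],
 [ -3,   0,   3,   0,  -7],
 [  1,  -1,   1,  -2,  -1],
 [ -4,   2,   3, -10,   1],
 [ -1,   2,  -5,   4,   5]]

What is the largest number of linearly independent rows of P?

4

Row reduce to echelon form.
Swap R1 ↔ R2
R3 ← R3 + (1/3)·R1: [0, -1, 2, -2, -10/3]
R4 ← R4 − (4/3)·R1: [0, 2, -1, -10, 31/3]
R5 ← R5 − (1/3)·R1: [0, 2, -6, 4, 22/3]
Swap R2 ↔ R3
R4 ← R4 + (2)·R2: [0, 0, 3, -14, 11/3]
R5 ← R5 + (2)·R2: [0, 0, -2, 0, 2/3]
Swap R3 ↔ R4
R5 ← R5 + (2/3)·R3: [0, 0, 0, -28/3, 28/9]
R5 ← R5 + (28/9)·R4: [0, 0, 0, 0, 0]
Echelon form has 4 nonzero rows, so rank(P) = 4.
The rank gives the maximum number of linearly independent rows: 4.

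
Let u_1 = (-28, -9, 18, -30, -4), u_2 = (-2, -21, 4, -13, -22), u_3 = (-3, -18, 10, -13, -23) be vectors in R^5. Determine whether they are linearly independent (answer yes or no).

yes

Form the matrix with these vectors as rows and row reduce.
R2 ← R2 − (1/14)·R1: [0, -285/14, 19/7, -76/7, -152/7]
R3 ← R3 − (3/28)·R1: [0, -477/28, 113/14, -137/14, -158/7]
R3 ← R3 − (159/190)·R2: [0, 0, 29/5, -7/10, -22/5]
3 nonzero rows, so the 3 vectors span a space of dimension 3.
Since 3 = 3, the vectors are linearly independent.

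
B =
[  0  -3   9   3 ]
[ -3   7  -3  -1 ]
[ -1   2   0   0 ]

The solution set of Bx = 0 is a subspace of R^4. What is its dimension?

Row reduce to echelon form.
Swap R1 ↔ R2
R3 ← R3 − (1/3)·R1: [0, -1/3, 1, 1/3]
R3 ← R3 − (1/9)·R2: [0, 0, 0, 0]
2 nonzero rows, so rank(B) = 2.
B has 4 columns; by rank–nullity, nullity = 4 − 2 = 2.

2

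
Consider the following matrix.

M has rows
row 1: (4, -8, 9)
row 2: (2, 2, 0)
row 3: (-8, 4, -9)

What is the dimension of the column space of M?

Row reduce to echelon form.
R2 ← R2 − (1/2)·R1: [0, 6, -9/2]
R3 ← R3 + (2)·R1: [0, -12, 9]
R3 ← R3 + (2)·R2: [0, 0, 0]
Echelon form has 2 nonzero rows, so rank(M) = 2.
The column space has dimension equal to the rank: 2.

2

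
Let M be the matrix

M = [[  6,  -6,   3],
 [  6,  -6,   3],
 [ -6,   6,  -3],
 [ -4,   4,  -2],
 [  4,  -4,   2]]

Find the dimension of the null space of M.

Row reduce to echelon form.
R2 ← R2 − R1: [0, 0, 0]
R3 ← R3 + R1: [0, 0, 0]
R4 ← R4 + (2/3)·R1: [0, 0, 0]
R5 ← R5 − (2/3)·R1: [0, 0, 0]
1 nonzero row, so rank(M) = 1.
M has 3 columns; by rank–nullity, nullity = 3 − 1 = 2.

2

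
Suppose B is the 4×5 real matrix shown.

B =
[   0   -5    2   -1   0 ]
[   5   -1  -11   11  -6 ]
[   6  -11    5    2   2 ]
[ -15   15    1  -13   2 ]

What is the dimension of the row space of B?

Row reduce to echelon form.
Swap R1 ↔ R2
R3 ← R3 − (6/5)·R1: [0, -49/5, 91/5, -56/5, 46/5]
R4 ← R4 + (3)·R1: [0, 12, -32, 20, -16]
R3 ← R3 − (49/25)·R2: [0, 0, 357/25, -231/25, 46/5]
R4 ← R4 + (12/5)·R2: [0, 0, -136/5, 88/5, -16]
R4 ← R4 + (40/21)·R3: [0, 0, 0, 0, 32/21]
Echelon form has 4 nonzero rows, so rank(B) = 4.
The row space has dimension equal to the rank: 4.

4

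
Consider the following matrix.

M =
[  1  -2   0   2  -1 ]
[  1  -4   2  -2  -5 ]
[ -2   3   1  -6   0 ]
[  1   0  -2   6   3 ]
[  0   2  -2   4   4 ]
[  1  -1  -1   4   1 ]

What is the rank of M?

Row reduce to echelon form.
R2 ← R2 − R1: [0, -2, 2, -4, -4]
R3 ← R3 + (2)·R1: [0, -1, 1, -2, -2]
R4 ← R4 − R1: [0, 2, -2, 4, 4]
R6 ← R6 − R1: [0, 1, -1, 2, 2]
R3 ← R3 − (1/2)·R2: [0, 0, 0, 0, 0]
R4 ← R4 + R2: [0, 0, 0, 0, 0]
R5 ← R5 + R2: [0, 0, 0, 0, 0]
R6 ← R6 + (1/2)·R2: [0, 0, 0, 0, 0]
Echelon form has 2 nonzero rows, so rank(M) = 2.

2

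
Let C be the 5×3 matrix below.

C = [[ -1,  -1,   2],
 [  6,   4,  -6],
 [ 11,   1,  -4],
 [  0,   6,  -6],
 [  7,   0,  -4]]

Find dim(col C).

Row reduce to echelon form.
R2 ← R2 + (6)·R1: [0, -2, 6]
R3 ← R3 + (11)·R1: [0, -10, 18]
R5 ← R5 + (7)·R1: [0, -7, 10]
R3 ← R3 − (5)·R2: [0, 0, -12]
R4 ← R4 + (3)·R2: [0, 0, 12]
R5 ← R5 − (7/2)·R2: [0, 0, -11]
R4 ← R4 + R3: [0, 0, 0]
R5 ← R5 − (11/12)·R3: [0, 0, 0]
Echelon form has 3 nonzero rows, so rank(C) = 3.
The column space has dimension equal to the rank: 3.

3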